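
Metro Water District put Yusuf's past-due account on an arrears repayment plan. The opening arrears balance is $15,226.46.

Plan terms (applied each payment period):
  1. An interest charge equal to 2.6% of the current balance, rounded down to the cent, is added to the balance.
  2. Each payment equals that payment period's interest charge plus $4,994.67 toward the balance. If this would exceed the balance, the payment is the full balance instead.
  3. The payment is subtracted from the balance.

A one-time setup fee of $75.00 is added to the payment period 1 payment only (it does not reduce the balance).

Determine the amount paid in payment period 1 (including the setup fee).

# | Opening | Interest | Payment | Fee | End bal
1 | $15,226.46 | $395.88 | $5,390.55 | $75.00 | $10,231.79

$5,465.55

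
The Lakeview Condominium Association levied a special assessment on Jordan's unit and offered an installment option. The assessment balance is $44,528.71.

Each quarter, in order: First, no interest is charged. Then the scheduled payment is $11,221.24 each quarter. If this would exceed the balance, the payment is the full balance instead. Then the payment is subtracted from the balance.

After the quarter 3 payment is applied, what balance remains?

Quarter 1: opening $44,528.71; payment $11,221.24; balance $33,307.47
Quarter 2: opening $33,307.47; payment $11,221.24; balance $22,086.23
Quarter 3: opening $22,086.23; payment $11,221.24; balance $10,864.99

$10,864.99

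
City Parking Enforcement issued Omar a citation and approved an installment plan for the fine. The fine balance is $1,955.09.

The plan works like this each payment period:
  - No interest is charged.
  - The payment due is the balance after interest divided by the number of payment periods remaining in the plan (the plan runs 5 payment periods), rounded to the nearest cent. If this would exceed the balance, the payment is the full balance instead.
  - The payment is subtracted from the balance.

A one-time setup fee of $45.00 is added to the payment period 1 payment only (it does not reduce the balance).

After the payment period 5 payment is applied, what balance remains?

Payment period 1: $1,955.09 − $391.02 (+ $45.00 fee) → $1,564.07
Payment period 2: $1,564.07 − $391.02 → $1,173.05
Payment period 3: $1,173.05 − $391.02 → $782.03
Payment period 4: $782.03 − $391.02 → $391.01
Payment period 5: $391.01 − $391.01 → $0.00

$0.00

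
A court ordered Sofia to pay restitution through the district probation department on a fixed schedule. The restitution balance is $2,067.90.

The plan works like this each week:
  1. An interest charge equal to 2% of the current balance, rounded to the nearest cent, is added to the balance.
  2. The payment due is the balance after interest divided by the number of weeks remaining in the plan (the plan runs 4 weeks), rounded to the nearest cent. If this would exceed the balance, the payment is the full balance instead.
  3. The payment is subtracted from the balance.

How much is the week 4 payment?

Week 1: $2,067.90 +$41.36 interest = $2,109.26; pay $527.32 → $1,581.94
Week 2: $1,581.94 +$31.64 interest = $1,613.58; pay $537.86 → $1,075.72
Week 3: $1,075.72 +$21.51 interest = $1,097.23; pay $548.62 → $548.61
Week 4: $548.61 +$10.97 interest = $559.58; pay $559.58 → $0.00

$559.58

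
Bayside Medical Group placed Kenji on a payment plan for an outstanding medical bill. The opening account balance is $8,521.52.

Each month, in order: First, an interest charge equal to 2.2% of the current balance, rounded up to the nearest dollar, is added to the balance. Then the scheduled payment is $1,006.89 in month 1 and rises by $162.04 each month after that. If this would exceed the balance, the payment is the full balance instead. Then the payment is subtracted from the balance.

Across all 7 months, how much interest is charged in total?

# | Opening | Interest | Payment | End bal
1 | $8,521.52 | $188.00 | $1,006.89 | $7,702.63
2 | $7,702.63 | $170.00 | $1,168.93 | $6,703.70
3 | $6,703.70 | $148.00 | $1,330.97 | $5,520.73
4 | $5,520.73 | $122.00 | $1,493.01 | $4,149.72
5 | $4,149.72 | $92.00 | $1,655.05 | $2,586.67
6 | $2,586.67 | $57.00 | $1,817.09 | $826.58
7 | $826.58 | $19.00 | $845.58 | $0.00
Total interest: $188.00 + $170.00 + $148.00 + $122.00 + $92.00 + $57.00 + $19.00 = $796.00

$796.00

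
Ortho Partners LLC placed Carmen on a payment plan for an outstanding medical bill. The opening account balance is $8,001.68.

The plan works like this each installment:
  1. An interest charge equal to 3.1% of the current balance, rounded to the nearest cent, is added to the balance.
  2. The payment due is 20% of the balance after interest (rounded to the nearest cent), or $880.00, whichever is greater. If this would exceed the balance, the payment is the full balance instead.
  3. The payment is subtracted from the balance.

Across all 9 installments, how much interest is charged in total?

$1,089.89

Installment 1: opening $8,001.68; interest $248.05 → $8,249.73; payment $1,649.95; balance $6,599.78
Installment 2: opening $6,599.78; interest $204.59 → $6,804.37; payment $1,360.87; balance $5,443.50
Installment 3: opening $5,443.50; interest $168.75 → $5,612.25; payment $1,122.45; balance $4,489.80
Installment 4: opening $4,489.80; interest $139.18 → $4,628.98; payment $925.80; balance $3,703.18
Installment 5: opening $3,703.18; interest $114.80 → $3,817.98; payment $880.00; balance $2,937.98
Installment 6: opening $2,937.98; interest $91.08 → $3,029.06; payment $880.00; balance $2,149.06
Installment 7: opening $2,149.06; interest $66.62 → $2,215.68; payment $880.00; balance $1,335.68
Installment 8: opening $1,335.68; interest $41.41 → $1,377.09; payment $880.00; balance $497.09
Installment 9: opening $497.09; interest $15.41 → $512.50; payment $512.50; balance $0.00
Total interest: $248.05 + $204.59 + $168.75 + $139.18 + $114.80 + $91.08 + $66.62 + $41.41 + $15.41 = $1,089.89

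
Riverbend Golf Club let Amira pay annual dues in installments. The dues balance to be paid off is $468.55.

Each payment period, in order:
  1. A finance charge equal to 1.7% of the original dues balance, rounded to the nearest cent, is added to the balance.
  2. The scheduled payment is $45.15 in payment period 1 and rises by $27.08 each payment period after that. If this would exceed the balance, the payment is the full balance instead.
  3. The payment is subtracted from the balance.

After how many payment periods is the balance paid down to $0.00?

# | Opening | Interest | Payment | End bal
1 | $468.55 | $7.97 | $45.15 | $431.37
2 | $431.37 | $7.97 | $72.23 | $367.11
3 | $367.11 | $7.97 | $99.31 | $275.77
4 | $275.77 | $7.97 | $126.39 | $157.35
5 | $157.35 | $7.97 | $153.47 | $11.85
6 | $11.85 | $7.97 | $19.82 | $0.00
Balance reaches $0.00 in payment period 6.

6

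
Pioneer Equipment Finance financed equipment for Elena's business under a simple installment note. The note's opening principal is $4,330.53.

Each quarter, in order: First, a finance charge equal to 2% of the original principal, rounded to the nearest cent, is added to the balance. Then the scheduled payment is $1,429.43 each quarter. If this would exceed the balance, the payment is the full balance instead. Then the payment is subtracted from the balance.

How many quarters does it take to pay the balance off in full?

Quarter 1: opening $4,330.53; interest $86.61 → $4,417.14; payment $1,429.43; balance $2,987.71
Quarter 2: opening $2,987.71; interest $86.61 → $3,074.32; payment $1,429.43; balance $1,644.89
Quarter 3: opening $1,644.89; interest $86.61 → $1,731.50; payment $1,429.43; balance $302.07
Quarter 4: opening $302.07; interest $86.61 → $388.68; payment $388.68; balance $0.00
Balance reaches $0.00 in quarter 4.

4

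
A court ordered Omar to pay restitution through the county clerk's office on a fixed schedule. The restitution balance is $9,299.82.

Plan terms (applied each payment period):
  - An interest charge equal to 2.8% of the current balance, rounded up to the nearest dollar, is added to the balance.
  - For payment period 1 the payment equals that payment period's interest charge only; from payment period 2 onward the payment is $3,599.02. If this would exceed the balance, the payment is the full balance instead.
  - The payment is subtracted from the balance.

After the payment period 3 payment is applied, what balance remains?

$2,529.78

Payment period 1: opening $9,299.82; interest $261.00 → $9,560.82; payment $261.00; balance $9,299.82
Payment period 2: opening $9,299.82; interest $261.00 → $9,560.82; payment $3,599.02; balance $5,961.80
Payment period 3: opening $5,961.80; interest $167.00 → $6,128.80; payment $3,599.02; balance $2,529.78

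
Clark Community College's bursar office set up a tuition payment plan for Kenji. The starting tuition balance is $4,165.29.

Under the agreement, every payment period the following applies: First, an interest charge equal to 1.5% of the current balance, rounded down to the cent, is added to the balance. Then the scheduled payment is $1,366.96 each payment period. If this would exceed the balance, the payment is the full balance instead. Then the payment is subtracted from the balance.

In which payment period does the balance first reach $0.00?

Payment period 1: $4,165.29 +$62.47 interest = $4,227.76; pay $1,366.96 → $2,860.80
Payment period 2: $2,860.80 +$42.91 interest = $2,903.71; pay $1,366.96 → $1,536.75
Payment period 3: $1,536.75 +$23.05 interest = $1,559.80; pay $1,366.96 → $192.84
Payment period 4: $192.84 +$2.89 interest = $195.73; pay $195.73 → $0.00
Balance reaches $0.00 in payment period 4.

4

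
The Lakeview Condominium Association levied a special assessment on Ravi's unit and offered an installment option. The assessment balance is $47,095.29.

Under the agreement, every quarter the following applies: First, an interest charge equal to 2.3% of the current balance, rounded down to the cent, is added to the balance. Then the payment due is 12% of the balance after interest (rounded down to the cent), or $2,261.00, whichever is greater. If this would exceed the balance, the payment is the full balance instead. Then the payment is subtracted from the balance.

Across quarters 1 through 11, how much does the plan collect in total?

$39,969.00

Quarter 1: opening $47,095.29; interest $1,083.19 → $48,178.48; payment $5,781.41; balance $42,397.07
Quarter 2: opening $42,397.07; interest $975.13 → $43,372.20; payment $5,204.66; balance $38,167.54
Quarter 3: opening $38,167.54; interest $877.85 → $39,045.39; payment $4,685.44; balance $34,359.95
Quarter 4: opening $34,359.95; interest $790.27 → $35,150.22; payment $4,218.02; balance $30,932.20
Quarter 5: opening $30,932.20; interest $711.44 → $31,643.64; payment $3,797.23; balance $27,846.41
Quarter 6: opening $27,846.41; interest $640.46 → $28,486.87; payment $3,418.42; balance $25,068.45
Quarter 7: opening $25,068.45; interest $576.57 → $25,645.02; payment $3,077.40; balance $22,567.62
Quarter 8: opening $22,567.62; interest $519.05 → $23,086.67; payment $2,770.40; balance $20,316.27
Quarter 9: opening $20,316.27; interest $467.27 → $20,783.54; payment $2,494.02; balance $18,289.52
Quarter 10: opening $18,289.52; interest $420.65 → $18,710.17; payment $2,261.00; balance $16,449.17
Quarter 11: opening $16,449.17; interest $378.33 → $16,827.50; payment $2,261.00; balance $14,566.50
Total paid: $39,969.00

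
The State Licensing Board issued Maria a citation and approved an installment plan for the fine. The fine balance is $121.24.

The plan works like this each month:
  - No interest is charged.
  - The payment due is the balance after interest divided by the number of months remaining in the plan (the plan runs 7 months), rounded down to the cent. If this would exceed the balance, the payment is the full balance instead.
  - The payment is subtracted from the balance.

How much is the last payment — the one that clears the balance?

# | Opening | Payment | End bal
1 | $121.24 | $17.32 | $103.92
2 | $103.92 | $17.32 | $86.60
3 | $86.60 | $17.32 | $69.28
4 | $69.28 | $17.32 | $51.96
5 | $51.96 | $17.32 | $34.64
6 | $34.64 | $17.32 | $17.32
7 | $17.32 | $17.32 | $0.00

$17.32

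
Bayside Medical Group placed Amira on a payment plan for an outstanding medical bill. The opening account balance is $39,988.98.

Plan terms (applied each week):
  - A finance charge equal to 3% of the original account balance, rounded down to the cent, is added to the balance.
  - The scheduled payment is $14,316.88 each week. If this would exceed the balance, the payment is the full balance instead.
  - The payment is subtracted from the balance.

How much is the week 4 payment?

Week 1: opening $39,988.98; interest $1,199.66 → $41,188.64; payment $14,316.88; balance $26,871.76
Week 2: opening $26,871.76; interest $1,199.66 → $28,071.42; payment $14,316.88; balance $13,754.54
Week 3: opening $13,754.54; interest $1,199.66 → $14,954.20; payment $14,316.88; balance $637.32
Week 4: opening $637.32; interest $1,199.66 → $1,836.98; payment $1,836.98; balance $0.00

$1,836.98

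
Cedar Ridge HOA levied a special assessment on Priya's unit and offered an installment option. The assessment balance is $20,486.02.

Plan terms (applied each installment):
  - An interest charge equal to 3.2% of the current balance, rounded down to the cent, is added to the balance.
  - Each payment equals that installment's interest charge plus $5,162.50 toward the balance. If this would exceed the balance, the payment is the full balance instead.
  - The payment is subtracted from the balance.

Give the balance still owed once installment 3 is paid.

Installment 1: $20,486.02 +$655.55 interest = $21,141.57; pay $5,818.05 → $15,323.52
Installment 2: $15,323.52 +$490.35 interest = $15,813.87; pay $5,652.85 → $10,161.02
Installment 3: $10,161.02 +$325.15 interest = $10,486.17; pay $5,487.65 → $4,998.52

$4,998.52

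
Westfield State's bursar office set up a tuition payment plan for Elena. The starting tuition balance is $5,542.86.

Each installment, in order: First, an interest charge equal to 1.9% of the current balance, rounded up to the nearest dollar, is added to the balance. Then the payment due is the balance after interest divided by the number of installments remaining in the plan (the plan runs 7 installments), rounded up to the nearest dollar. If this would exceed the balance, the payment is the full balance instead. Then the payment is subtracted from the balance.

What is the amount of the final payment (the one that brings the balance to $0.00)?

$903.86

Installment 1: opening $5,542.86; interest $106.00 → $5,648.86; payment $807.00; balance $4,841.86
Installment 2: opening $4,841.86; interest $92.00 → $4,933.86; payment $823.00; balance $4,110.86
Installment 3: opening $4,110.86; interest $79.00 → $4,189.86; payment $838.00; balance $3,351.86
Installment 4: opening $3,351.86; interest $64.00 → $3,415.86; payment $854.00; balance $2,561.86
Installment 5: opening $2,561.86; interest $49.00 → $2,610.86; payment $871.00; balance $1,739.86
Installment 6: opening $1,739.86; interest $34.00 → $1,773.86; payment $887.00; balance $886.86
Installment 7: opening $886.86; interest $17.00 → $903.86; payment $903.86; balance $0.00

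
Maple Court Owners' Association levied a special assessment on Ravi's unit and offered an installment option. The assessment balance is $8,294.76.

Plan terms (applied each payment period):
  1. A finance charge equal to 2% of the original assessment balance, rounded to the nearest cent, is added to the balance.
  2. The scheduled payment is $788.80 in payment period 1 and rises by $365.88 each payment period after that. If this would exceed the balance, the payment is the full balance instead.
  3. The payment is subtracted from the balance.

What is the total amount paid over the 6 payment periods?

$9,290.16

Payment period 1: opening $8,294.76; interest $165.90 → $8,460.66; payment $788.80; balance $7,671.86
Payment period 2: opening $7,671.86; interest $165.90 → $7,837.76; payment $1,154.68; balance $6,683.08
Payment period 3: opening $6,683.08; interest $165.90 → $6,848.98; payment $1,520.56; balance $5,328.42
Payment period 4: opening $5,328.42; interest $165.90 → $5,494.32; payment $1,886.44; balance $3,607.88
Payment period 5: opening $3,607.88; interest $165.90 → $3,773.78; payment $2,252.32; balance $1,521.46
Payment period 6: opening $1,521.46; interest $165.90 → $1,687.36; payment $1,687.36; balance $0.00
Total paid: $9,290.16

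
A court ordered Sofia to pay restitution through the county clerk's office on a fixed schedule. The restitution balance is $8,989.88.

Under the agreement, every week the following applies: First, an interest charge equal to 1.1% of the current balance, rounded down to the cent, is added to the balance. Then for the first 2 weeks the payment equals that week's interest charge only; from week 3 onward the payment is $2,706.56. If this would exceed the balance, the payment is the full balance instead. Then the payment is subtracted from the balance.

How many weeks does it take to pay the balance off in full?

6

Week 1: opening $8,989.88; interest $98.88 → $9,088.76; payment $98.88; balance $8,989.88
Week 2: opening $8,989.88; interest $98.88 → $9,088.76; payment $98.88; balance $8,989.88
Week 3: opening $8,989.88; interest $98.88 → $9,088.76; payment $2,706.56; balance $6,382.20
Week 4: opening $6,382.20; interest $70.20 → $6,452.40; payment $2,706.56; balance $3,745.84
Week 5: opening $3,745.84; interest $41.20 → $3,787.04; payment $2,706.56; balance $1,080.48
Week 6: opening $1,080.48; interest $11.88 → $1,092.36; payment $1,092.36; balance $0.00
Balance reaches $0.00 in week 6.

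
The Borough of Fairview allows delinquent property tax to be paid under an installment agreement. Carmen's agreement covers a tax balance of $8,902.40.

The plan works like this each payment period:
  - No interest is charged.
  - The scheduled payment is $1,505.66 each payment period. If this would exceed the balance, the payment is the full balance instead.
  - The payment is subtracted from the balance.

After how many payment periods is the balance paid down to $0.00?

6

# | Opening | Payment | End bal
1 | $8,902.40 | $1,505.66 | $7,396.74
2 | $7,396.74 | $1,505.66 | $5,891.08
3 | $5,891.08 | $1,505.66 | $4,385.42
4 | $4,385.42 | $1,505.66 | $2,879.76
5 | $2,879.76 | $1,505.66 | $1,374.10
6 | $1,374.10 | $1,374.10 | $0.00
Balance reaches $0.00 in payment period 6.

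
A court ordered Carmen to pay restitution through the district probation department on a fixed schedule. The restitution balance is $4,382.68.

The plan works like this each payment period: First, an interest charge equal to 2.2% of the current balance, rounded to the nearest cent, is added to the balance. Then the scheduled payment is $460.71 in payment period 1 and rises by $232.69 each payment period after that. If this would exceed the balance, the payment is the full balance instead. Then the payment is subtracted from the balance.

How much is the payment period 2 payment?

$693.40

Payment period 1: opening $4,382.68; interest $96.42 → $4,479.10; payment $460.71; balance $4,018.39
Payment period 2: opening $4,018.39; interest $88.40 → $4,106.79; payment $693.40; balance $3,413.39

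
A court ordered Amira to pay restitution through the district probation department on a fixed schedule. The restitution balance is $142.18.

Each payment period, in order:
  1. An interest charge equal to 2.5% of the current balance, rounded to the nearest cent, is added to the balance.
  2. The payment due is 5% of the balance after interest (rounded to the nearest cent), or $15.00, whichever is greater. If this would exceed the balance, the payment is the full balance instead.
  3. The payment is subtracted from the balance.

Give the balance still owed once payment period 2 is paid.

Payment period 1: opening $142.18; interest $3.55 → $145.73; payment $15.00; balance $130.73
Payment period 2: opening $130.73; interest $3.27 → $134.00; payment $15.00; balance $119.00

$119.00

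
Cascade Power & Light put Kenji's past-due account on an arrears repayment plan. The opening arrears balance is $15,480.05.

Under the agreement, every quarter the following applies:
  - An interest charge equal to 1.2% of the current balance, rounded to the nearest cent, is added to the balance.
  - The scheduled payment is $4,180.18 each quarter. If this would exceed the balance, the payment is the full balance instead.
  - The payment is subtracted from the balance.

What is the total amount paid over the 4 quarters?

$15,933.19

Quarter 1: $15,480.05 +$185.76 interest = $15,665.81; pay $4,180.18 → $11,485.63
Quarter 2: $11,485.63 +$137.83 interest = $11,623.46; pay $4,180.18 → $7,443.28
Quarter 3: $7,443.28 +$89.32 interest = $7,532.60; pay $4,180.18 → $3,352.42
Quarter 4: $3,352.42 +$40.23 interest = $3,392.65; pay $3,392.65 → $0.00
Total paid: $15,933.19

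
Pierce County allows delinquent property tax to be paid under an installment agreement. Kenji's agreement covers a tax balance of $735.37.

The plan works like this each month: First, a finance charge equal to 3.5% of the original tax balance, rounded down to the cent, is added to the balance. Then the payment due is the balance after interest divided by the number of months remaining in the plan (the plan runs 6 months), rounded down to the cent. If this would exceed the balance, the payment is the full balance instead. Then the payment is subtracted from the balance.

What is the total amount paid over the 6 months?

Month 1: $735.37 +$25.73 interest = $761.10; pay $126.85 → $634.25
Month 2: $634.25 +$25.73 interest = $659.98; pay $131.99 → $527.99
Month 3: $527.99 +$25.73 interest = $553.72; pay $138.43 → $415.29
Month 4: $415.29 +$25.73 interest = $441.02; pay $147.00 → $294.02
Month 5: $294.02 +$25.73 interest = $319.75; pay $159.87 → $159.88
Month 6: $159.88 +$25.73 interest = $185.61; pay $185.61 → $0.00
Total paid: $889.75

$889.75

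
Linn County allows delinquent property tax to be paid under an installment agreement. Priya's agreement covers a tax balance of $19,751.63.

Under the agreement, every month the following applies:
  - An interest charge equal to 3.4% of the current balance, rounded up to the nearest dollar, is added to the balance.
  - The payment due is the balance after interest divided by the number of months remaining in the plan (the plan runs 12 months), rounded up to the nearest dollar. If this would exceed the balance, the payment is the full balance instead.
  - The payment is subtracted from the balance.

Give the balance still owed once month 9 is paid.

Month 1: $19,751.63 +$672.00 interest = $20,423.63; pay $1,702.00 → $18,721.63
Month 2: $18,721.63 +$637.00 interest = $19,358.63; pay $1,760.00 → $17,598.63
Month 3: $17,598.63 +$599.00 interest = $18,197.63; pay $1,820.00 → $16,377.63
Month 4: $16,377.63 +$557.00 interest = $16,934.63; pay $1,882.00 → $15,052.63
Month 5: $15,052.63 +$512.00 interest = $15,564.63; pay $1,946.00 → $13,618.63
Month 6: $13,618.63 +$464.00 interest = $14,082.63; pay $2,012.00 → $12,070.63
Month 7: $12,070.63 +$411.00 interest = $12,481.63; pay $2,081.00 → $10,400.63
Month 8: $10,400.63 +$354.00 interest = $10,754.63; pay $2,151.00 → $8,603.63
Month 9: $8,603.63 +$293.00 interest = $8,896.63; pay $2,225.00 → $6,671.63

$6,671.63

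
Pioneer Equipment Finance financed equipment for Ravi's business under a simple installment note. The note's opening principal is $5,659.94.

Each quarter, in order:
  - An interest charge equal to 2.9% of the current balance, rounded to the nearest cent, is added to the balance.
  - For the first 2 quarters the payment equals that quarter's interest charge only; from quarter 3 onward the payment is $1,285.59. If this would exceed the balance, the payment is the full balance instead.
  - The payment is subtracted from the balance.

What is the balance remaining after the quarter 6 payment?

# | Opening | Interest | Payment | End bal
1 | $5,659.94 | $164.14 | $164.14 | $5,659.94
2 | $5,659.94 | $164.14 | $164.14 | $5,659.94
3 | $5,659.94 | $164.14 | $1,285.59 | $4,538.49
4 | $4,538.49 | $131.62 | $1,285.59 | $3,384.52
5 | $3,384.52 | $98.15 | $1,285.59 | $2,197.08
6 | $2,197.08 | $63.72 | $1,285.59 | $975.21

$975.21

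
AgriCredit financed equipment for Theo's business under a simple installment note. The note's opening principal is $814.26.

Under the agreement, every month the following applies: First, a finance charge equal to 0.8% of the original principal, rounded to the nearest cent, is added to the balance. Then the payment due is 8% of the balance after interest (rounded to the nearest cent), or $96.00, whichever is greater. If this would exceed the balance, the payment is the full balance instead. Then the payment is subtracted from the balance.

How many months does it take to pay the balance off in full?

# | Opening | Interest | Payment | End bal
1 | $814.26 | $6.51 | $96.00 | $724.77
2 | $724.77 | $6.51 | $96.00 | $635.28
3 | $635.28 | $6.51 | $96.00 | $545.79
4 | $545.79 | $6.51 | $96.00 | $456.30
5 | $456.30 | $6.51 | $96.00 | $366.81
6 | $366.81 | $6.51 | $96.00 | $277.32
7 | $277.32 | $6.51 | $96.00 | $187.83
8 | $187.83 | $6.51 | $96.00 | $98.34
9 | $98.34 | $6.51 | $96.00 | $8.85
10 | $8.85 | $6.51 | $15.36 | $0.00
Balance reaches $0.00 in month 10.

10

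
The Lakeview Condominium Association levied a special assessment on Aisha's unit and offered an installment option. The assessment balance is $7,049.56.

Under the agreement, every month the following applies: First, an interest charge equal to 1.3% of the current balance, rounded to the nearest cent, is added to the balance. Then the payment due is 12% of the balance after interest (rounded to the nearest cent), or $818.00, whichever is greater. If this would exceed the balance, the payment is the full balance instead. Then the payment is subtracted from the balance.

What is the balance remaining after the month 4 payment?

$4,046.51

Month 1: $7,049.56 +$91.64 interest = $7,141.20; pay $856.94 → $6,284.26
Month 2: $6,284.26 +$81.70 interest = $6,365.96; pay $818.00 → $5,547.96
Month 3: $5,547.96 +$72.12 interest = $5,620.08; pay $818.00 → $4,802.08
Month 4: $4,802.08 +$62.43 interest = $4,864.51; pay $818.00 → $4,046.51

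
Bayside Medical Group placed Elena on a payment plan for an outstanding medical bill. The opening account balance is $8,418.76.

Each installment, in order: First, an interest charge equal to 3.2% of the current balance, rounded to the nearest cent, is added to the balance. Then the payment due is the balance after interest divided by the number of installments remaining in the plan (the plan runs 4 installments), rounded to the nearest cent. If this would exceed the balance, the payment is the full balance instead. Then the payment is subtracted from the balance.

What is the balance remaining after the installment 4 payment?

Installment 1: opening $8,418.76; interest $269.40 → $8,688.16; payment $2,172.04; balance $6,516.12
Installment 2: opening $6,516.12; interest $208.52 → $6,724.64; payment $2,241.55; balance $4,483.09
Installment 3: opening $4,483.09; interest $143.46 → $4,626.55; payment $2,313.28; balance $2,313.27
Installment 4: opening $2,313.27; interest $74.02 → $2,387.29; payment $2,387.29; balance $0.00

$0.00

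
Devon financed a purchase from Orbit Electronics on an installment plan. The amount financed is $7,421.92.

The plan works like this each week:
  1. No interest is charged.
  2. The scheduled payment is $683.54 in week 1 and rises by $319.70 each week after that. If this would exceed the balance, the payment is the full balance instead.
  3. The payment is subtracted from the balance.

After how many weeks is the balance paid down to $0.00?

6

Week 1: $7,421.92 − $683.54 → $6,738.38
Week 2: $6,738.38 − $1,003.24 → $5,735.14
Week 3: $5,735.14 − $1,322.94 → $4,412.20
Week 4: $4,412.20 − $1,642.64 → $2,769.56
Week 5: $2,769.56 − $1,962.34 → $807.22
Week 6: $807.22 − $807.22 → $0.00
Balance reaches $0.00 in week 6.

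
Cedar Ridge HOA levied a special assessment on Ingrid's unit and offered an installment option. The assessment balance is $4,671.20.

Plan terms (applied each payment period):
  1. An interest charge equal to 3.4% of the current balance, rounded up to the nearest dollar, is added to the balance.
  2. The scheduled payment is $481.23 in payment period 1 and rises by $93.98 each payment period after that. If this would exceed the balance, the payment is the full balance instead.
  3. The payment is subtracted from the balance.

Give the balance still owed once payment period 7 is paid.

# | Opening | Interest | Payment | End bal
1 | $4,671.20 | $159.00 | $481.23 | $4,348.97
2 | $4,348.97 | $148.00 | $575.21 | $3,921.76
3 | $3,921.76 | $134.00 | $669.19 | $3,386.57
4 | $3,386.57 | $116.00 | $763.17 | $2,739.40
5 | $2,739.40 | $94.00 | $857.15 | $1,976.25
6 | $1,976.25 | $68.00 | $951.13 | $1,093.12
7 | $1,093.12 | $38.00 | $1,045.11 | $86.01

$86.01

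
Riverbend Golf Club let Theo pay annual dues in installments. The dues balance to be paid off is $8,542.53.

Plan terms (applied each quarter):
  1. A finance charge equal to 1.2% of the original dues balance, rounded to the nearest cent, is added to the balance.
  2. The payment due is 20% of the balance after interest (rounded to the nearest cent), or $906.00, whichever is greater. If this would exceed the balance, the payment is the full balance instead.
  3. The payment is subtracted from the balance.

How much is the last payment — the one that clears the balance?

Quarter 1: $8,542.53 +$102.51 interest = $8,645.04; pay $1,729.01 → $6,916.03
Quarter 2: $6,916.03 +$102.51 interest = $7,018.54; pay $1,403.71 → $5,614.83
Quarter 3: $5,614.83 +$102.51 interest = $5,717.34; pay $1,143.47 → $4,573.87
Quarter 4: $4,573.87 +$102.51 interest = $4,676.38; pay $935.28 → $3,741.10
Quarter 5: $3,741.10 +$102.51 interest = $3,843.61; pay $906.00 → $2,937.61
Quarter 6: $2,937.61 +$102.51 interest = $3,040.12; pay $906.00 → $2,134.12
Quarter 7: $2,134.12 +$102.51 interest = $2,236.63; pay $906.00 → $1,330.63
Quarter 8: $1,330.63 +$102.51 interest = $1,433.14; pay $906.00 → $527.14
Quarter 9: $527.14 +$102.51 interest = $629.65; pay $629.65 → $0.00

$629.65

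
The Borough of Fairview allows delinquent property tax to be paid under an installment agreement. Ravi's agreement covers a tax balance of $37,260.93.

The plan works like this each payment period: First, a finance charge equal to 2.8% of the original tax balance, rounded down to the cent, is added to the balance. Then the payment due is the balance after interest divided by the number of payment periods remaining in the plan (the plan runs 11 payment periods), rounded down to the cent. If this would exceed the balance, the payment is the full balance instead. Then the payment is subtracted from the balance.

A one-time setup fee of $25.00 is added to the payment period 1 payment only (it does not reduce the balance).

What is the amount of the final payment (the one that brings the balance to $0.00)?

Payment period 1: opening $37,260.93; interest $1,043.30 → $38,304.23; payment $3,482.20 (+ $25.00 fee); balance $34,822.03
Payment period 2: opening $34,822.03; interest $1,043.30 → $35,865.33; payment $3,586.53; balance $32,278.80
Payment period 3: opening $32,278.80; interest $1,043.30 → $33,322.10; payment $3,702.45; balance $29,619.65
Payment period 4: opening $29,619.65; interest $1,043.30 → $30,662.95; payment $3,832.86; balance $26,830.09
Payment period 5: opening $26,830.09; interest $1,043.30 → $27,873.39; payment $3,981.91; balance $23,891.48
Payment period 6: opening $23,891.48; interest $1,043.30 → $24,934.78; payment $4,155.79; balance $20,778.99
Payment period 7: opening $20,778.99; interest $1,043.30 → $21,822.29; payment $4,364.45; balance $17,457.84
Payment period 8: opening $17,457.84; interest $1,043.30 → $18,501.14; payment $4,625.28; balance $13,875.86
Payment period 9: opening $13,875.86; interest $1,043.30 → $14,919.16; payment $4,973.05; balance $9,946.11
Payment period 10: opening $9,946.11; interest $1,043.30 → $10,989.41; payment $5,494.70; balance $5,494.71
Payment period 11: opening $5,494.71; interest $1,043.30 → $6,538.01; payment $6,538.01; balance $0.00

$6,538.01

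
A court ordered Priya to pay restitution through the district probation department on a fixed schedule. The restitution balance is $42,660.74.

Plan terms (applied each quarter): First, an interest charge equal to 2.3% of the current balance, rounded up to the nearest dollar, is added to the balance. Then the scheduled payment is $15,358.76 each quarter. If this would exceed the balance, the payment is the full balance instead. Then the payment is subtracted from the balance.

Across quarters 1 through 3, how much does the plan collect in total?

Quarter 1: $42,660.74 +$982.00 interest = $43,642.74; pay $15,358.76 → $28,283.98
Quarter 2: $28,283.98 +$651.00 interest = $28,934.98; pay $15,358.76 → $13,576.22
Quarter 3: $13,576.22 +$313.00 interest = $13,889.22; pay $13,889.22 → $0.00
Total paid: $44,606.74

$44,606.74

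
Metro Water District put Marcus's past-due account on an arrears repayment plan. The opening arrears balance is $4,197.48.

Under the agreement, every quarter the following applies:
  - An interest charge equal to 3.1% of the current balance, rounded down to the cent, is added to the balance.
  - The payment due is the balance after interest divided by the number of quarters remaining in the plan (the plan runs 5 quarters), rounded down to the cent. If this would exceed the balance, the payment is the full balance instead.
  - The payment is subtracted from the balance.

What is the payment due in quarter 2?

$892.35

Quarter 1: opening $4,197.48; interest $130.12 → $4,327.60; payment $865.52; balance $3,462.08
Quarter 2: opening $3,462.08; interest $107.32 → $3,569.40; payment $892.35; balance $2,677.05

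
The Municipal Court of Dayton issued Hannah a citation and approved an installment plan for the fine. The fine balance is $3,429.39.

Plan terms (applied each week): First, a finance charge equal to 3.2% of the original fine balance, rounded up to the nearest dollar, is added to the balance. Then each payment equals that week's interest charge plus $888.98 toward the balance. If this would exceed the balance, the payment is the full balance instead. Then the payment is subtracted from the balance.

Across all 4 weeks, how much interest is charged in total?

# | Opening | Interest | Payment | End bal
1 | $3,429.39 | $110.00 | $998.98 | $2,540.41
2 | $2,540.41 | $110.00 | $998.98 | $1,651.43
3 | $1,651.43 | $110.00 | $998.98 | $762.45
4 | $762.45 | $110.00 | $872.45 | $0.00
Total interest: $110.00 + $110.00 + $110.00 + $110.00 = $440.00

$440.00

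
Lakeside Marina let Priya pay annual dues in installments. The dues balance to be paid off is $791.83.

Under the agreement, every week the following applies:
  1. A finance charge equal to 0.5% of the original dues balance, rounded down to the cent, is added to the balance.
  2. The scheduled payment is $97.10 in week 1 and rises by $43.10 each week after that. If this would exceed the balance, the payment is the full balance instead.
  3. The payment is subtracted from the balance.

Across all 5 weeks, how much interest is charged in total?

Week 1: $791.83 +$3.95 interest = $795.78; pay $97.10 → $698.68
Week 2: $698.68 +$3.95 interest = $702.63; pay $140.20 → $562.43
Week 3: $562.43 +$3.95 interest = $566.38; pay $183.30 → $383.08
Week 4: $383.08 +$3.95 interest = $387.03; pay $226.40 → $160.63
Week 5: $160.63 +$3.95 interest = $164.58; pay $164.58 → $0.00
Total interest: $3.95 + $3.95 + $3.95 + $3.95 + $3.95 = $19.75

$19.75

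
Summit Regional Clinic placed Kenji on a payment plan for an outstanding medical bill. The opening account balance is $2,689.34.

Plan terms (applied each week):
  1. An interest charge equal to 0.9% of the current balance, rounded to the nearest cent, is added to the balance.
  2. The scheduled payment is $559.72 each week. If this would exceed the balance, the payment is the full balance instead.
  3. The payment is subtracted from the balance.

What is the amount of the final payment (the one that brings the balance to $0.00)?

Week 1: $2,689.34 +$24.20 interest = $2,713.54; pay $559.72 → $2,153.82
Week 2: $2,153.82 +$19.38 interest = $2,173.20; pay $559.72 → $1,613.48
Week 3: $1,613.48 +$14.52 interest = $1,628.00; pay $559.72 → $1,068.28
Week 4: $1,068.28 +$9.61 interest = $1,077.89; pay $559.72 → $518.17
Week 5: $518.17 +$4.66 interest = $522.83; pay $522.83 → $0.00

$522.83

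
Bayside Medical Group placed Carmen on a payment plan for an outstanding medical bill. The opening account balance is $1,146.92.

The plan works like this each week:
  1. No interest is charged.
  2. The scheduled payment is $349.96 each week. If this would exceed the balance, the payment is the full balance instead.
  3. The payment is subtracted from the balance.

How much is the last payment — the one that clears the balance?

$97.04

Week 1: $1,146.92 − $349.96 → $796.96
Week 2: $796.96 − $349.96 → $447.00
Week 3: $447.00 − $349.96 → $97.04
Week 4: $97.04 − $97.04 → $0.00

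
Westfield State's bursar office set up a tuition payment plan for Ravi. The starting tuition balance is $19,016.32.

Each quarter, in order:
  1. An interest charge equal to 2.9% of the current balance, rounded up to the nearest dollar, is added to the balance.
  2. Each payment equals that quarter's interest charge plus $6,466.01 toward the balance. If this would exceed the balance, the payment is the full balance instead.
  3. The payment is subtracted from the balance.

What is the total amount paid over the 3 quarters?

$20,109.32

# | Opening | Interest | Payment | End bal
1 | $19,016.32 | $552.00 | $7,018.01 | $12,550.31
2 | $12,550.31 | $364.00 | $6,830.01 | $6,084.30
3 | $6,084.30 | $177.00 | $6,261.30 | $0.00
Total paid: $20,109.32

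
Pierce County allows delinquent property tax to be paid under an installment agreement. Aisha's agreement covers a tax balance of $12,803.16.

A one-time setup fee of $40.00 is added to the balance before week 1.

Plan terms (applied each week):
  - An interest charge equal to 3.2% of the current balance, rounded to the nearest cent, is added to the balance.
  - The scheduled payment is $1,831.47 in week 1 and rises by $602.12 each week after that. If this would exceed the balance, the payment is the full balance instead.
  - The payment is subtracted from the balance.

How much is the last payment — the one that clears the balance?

Week 1: opening $12,843.16; interest $410.98 → $13,254.14; payment $1,831.47; balance $11,422.67
Week 2: opening $11,422.67; interest $365.53 → $11,788.20; payment $2,433.59; balance $9,354.61
Week 3: opening $9,354.61; interest $299.35 → $9,653.96; payment $3,035.71; balance $6,618.25
Week 4: opening $6,618.25; interest $211.78 → $6,830.03; payment $3,637.83; balance $3,192.20
Week 5: opening $3,192.20; interest $102.15 → $3,294.35; payment $3,294.35; balance $0.00

$3,294.35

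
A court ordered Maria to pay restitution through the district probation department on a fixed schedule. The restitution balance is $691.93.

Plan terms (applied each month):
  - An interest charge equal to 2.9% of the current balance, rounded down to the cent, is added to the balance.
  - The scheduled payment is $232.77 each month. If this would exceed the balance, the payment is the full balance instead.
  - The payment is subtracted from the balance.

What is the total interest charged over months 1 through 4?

Month 1: opening $691.93; interest $20.06 → $711.99; payment $232.77; balance $479.22
Month 2: opening $479.22; interest $13.89 → $493.11; payment $232.77; balance $260.34
Month 3: opening $260.34; interest $7.54 → $267.88; payment $232.77; balance $35.11
Month 4: opening $35.11; interest $1.01 → $36.12; payment $36.12; balance $0.00
Total interest: $20.06 + $13.89 + $7.54 + $1.01 = $42.50

$42.50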